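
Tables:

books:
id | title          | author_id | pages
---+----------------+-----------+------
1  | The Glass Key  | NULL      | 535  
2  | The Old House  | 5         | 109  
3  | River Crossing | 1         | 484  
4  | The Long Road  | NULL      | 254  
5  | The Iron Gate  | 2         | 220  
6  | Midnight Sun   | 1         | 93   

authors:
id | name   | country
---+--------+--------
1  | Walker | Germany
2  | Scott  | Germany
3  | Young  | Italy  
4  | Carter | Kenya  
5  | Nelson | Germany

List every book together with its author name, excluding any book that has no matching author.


INNER JOIN keeps only books rows whose author_id matches an id in authors. Walk through each book:
  - book 1 (The Glass Key): author_id=NULL, no match -> dropped
  - book 2 (The Old House): author_id=5 -> matches Nelson
  - book 3 (River Crossing): author_id=1 -> matches Walker
  - book 4 (The Long Road): author_id=NULL, no match -> dropped
  - book 5 (The Iron Gate): author_id=2 -> matches Scott
  - book 6 (Midnight Sun): author_id=1 -> matches Walker
So 2 of 6 rows are dropped.

SQL:
SELECT a.title, b.name AS author
FROM books a
INNER JOIN authors b ON a.author_id = b.id

Result:
title          | author
---------------+-------
The Old House  | Nelson
River Crossing | Walker
The Iron Gate  | Scott 
Midnight Sun   | Walker


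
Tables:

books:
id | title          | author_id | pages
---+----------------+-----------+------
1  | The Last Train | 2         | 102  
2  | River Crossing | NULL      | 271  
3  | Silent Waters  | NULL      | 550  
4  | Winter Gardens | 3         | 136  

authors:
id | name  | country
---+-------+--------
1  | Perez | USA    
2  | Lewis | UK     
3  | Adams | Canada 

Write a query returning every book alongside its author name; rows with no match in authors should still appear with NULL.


LEFT JOIN keeps every row from books (the left table); where author_id has no match in authors, the author columns become NULL. Walk through each book:
  - book 1 (The Last Train): author_id=2 -> matches Lewis
  - book 2 (River Crossing): author_id=NULL, no match -> kept with NULL
  - book 3 (Silent Waters): author_id=NULL, no match -> kept with NULL
  - book 4 (Winter Gardens): author_id=3 -> matches Adams
All 4 rows appear; 2 have NULL author.

SQL:
SELECT a.title, b.name AS author
FROM books a
LEFT JOIN authors b ON a.author_id = b.id

Result:
title          | author
---------------+-------
The Last Train | Lewis 
River Crossing | NULL  
Silent Waters  | NULL  
Winter Gardens | Adams 


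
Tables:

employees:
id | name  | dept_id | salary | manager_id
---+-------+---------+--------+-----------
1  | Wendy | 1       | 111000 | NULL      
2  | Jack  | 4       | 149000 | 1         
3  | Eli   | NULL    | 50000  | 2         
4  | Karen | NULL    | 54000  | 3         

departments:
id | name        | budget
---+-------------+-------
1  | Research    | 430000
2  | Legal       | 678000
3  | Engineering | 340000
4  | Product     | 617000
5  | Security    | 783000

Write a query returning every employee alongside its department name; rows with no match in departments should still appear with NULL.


LEFT JOIN keeps every row from employees (the left table); where dept_id has no match in departments, the department columns become NULL. Walk through each employee:
  - employee 1 (Wendy): dept_id=1 -> matches Research
  - employee 2 (Jack): dept_id=4 -> matches Product
  - employee 3 (Eli): dept_id=NULL, no match -> kept with NULL
  - employee 4 (Karen): dept_id=NULL, no match -> kept with NULL
All 4 rows appear; 2 have NULL department.

SQL:
SELECT a.name, b.name AS department
FROM employees a
LEFT JOIN departments b ON a.dept_id = b.id

Result:
name  | department
------+-----------
Wendy | Research  
Jack  | Product   
Eli   | NULL      
Karen | NULL      


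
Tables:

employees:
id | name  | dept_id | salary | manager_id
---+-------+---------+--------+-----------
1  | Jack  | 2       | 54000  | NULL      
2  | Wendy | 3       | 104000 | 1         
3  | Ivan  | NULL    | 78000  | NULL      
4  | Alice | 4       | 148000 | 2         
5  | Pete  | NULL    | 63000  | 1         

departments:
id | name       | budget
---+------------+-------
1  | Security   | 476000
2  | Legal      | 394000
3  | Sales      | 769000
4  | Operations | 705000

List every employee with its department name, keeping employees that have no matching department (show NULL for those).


LEFT JOIN keeps every row from employees (the left table); where dept_id has no match in departments, the department columns become NULL. Walk through each employee:
  - employee 1 (Jack): dept_id=2 -> matches Legal
  - employee 2 (Wendy): dept_id=3 -> matches Sales
  - employee 3 (Ivan): dept_id=NULL, no match -> kept with NULL
  - employee 4 (Alice): dept_id=4 -> matches Operations
  - employee 5 (Pete): dept_id=NULL, no match -> kept with NULL
All 5 rows appear; 2 have NULL department.

SQL:
SELECT a.name, b.name AS department
FROM employees a
LEFT JOIN departments b ON a.dept_id = b.id

Result:
name  | department
------+-----------
Jack  | Legal     
Wendy | Sales     
Ivan  | NULL      
Alice | Operations
Pete  | NULL      


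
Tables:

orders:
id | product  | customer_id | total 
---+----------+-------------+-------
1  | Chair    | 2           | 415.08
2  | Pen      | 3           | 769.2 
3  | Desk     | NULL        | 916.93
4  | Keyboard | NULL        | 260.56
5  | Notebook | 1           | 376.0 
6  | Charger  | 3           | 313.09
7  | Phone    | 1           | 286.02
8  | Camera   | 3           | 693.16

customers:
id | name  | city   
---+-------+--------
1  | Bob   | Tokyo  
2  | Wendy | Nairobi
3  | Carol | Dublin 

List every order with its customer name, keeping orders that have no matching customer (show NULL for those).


LEFT JOIN keeps every row from orders (the left table); where customer_id has no match in customers, the customer columns become NULL. Walk through each order:
  - order 1 (Chair): customer_id=2 -> matches Wendy
  - order 2 (Pen): customer_id=3 -> matches Carol
  - order 3 (Desk): customer_id=NULL, no match -> kept with NULL
  - order 4 (Keyboard): customer_id=NULL, no match -> kept with NULL
  - order 5 (Notebook): customer_id=1 -> matches Bob
  - order 6 (Charger): customer_id=3 -> matches Carol
  - order 7 (Phone): customer_id=1 -> matches Bob
  - order 8 (Camera): customer_id=3 -> matches Carol
All 8 rows appear; 2 have NULL customer.

SQL:
SELECT a.product, b.name AS customer
FROM orders a
LEFT JOIN customers b ON a.customer_id = b.id

Result:
product  | customer
---------+---------
Chair    | Wendy   
Pen      | Carol   
Desk     | NULL    
Keyboard | NULL    
Notebook | Bob     
Charger  | Carol   
Phone    | Bob     
Camera   | Carol   


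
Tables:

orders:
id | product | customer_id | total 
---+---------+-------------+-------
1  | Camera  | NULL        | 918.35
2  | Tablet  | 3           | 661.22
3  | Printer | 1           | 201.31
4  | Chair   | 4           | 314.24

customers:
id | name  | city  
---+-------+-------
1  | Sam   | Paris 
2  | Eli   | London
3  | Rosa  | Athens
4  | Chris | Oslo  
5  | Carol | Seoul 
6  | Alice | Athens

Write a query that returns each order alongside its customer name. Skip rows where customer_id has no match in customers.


INNER JOIN keeps only orders rows whose customer_id matches an id in customers. Walk through each order:
  - order 1 (Camera): customer_id=NULL, no match -> dropped
  - order 2 (Tablet): customer_id=3 -> matches Rosa
  - order 3 (Printer): customer_id=1 -> matches Sam
  - order 4 (Chair): customer_id=4 -> matches Chris
So 1 of 4 rows is dropped.

SQL:
SELECT a.product, b.name AS customer
FROM orders a
INNER JOIN customers b ON a.customer_id = b.id

Result:
product | customer
--------+---------
Tablet  | Rosa    
Printer | Sam     
Chair   | Chris   


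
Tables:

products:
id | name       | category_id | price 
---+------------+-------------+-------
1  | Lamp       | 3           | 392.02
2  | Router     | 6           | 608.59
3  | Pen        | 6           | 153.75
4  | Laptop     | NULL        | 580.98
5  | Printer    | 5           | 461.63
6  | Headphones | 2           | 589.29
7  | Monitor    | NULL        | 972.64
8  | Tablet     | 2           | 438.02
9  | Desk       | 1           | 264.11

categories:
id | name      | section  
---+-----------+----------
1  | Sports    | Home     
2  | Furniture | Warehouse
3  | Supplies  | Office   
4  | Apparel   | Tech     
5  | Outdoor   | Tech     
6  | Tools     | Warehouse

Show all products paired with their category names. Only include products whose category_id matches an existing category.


INNER JOIN keeps only products rows whose category_id matches an id in categories. Walk through each product:
  - product 1 (Lamp): category_id=3 -> matches Supplies
  - product 2 (Router): category_id=6 -> matches Tools
  - product 3 (Pen): category_id=6 -> matches Tools
  - product 4 (Laptop): category_id=NULL, no match -> dropped
  - product 5 (Printer): category_id=5 -> matches Outdoor
  - product 6 (Headphones): category_id=2 -> matches Furniture
  - product 7 (Monitor): category_id=NULL, no match -> dropped
  - product 8 (Tablet): category_id=2 -> matches Furniture
  - product 9 (Desk): category_id=1 -> matches Sports
So 2 of 9 rows are dropped.

SQL:
SELECT a.name, b.name AS category
FROM products a
INNER JOIN categories b ON a.category_id = b.id

Result:
name       | category 
-----------+----------
Lamp       | Supplies 
Router     | Tools    
Pen        | Tools    
Printer    | Outdoor  
Headphones | Furniture
Tablet     | Furniture
Desk       | Sports   


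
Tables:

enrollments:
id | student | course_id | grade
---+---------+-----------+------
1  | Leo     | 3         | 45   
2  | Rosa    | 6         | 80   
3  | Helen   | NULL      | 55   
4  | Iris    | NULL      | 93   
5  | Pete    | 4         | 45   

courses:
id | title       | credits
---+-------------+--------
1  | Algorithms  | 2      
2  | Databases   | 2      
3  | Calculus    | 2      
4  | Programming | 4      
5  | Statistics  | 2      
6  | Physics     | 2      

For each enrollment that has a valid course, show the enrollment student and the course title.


INNER JOIN keeps only enrollments rows whose course_id matches an id in courses. Walk through each enrollment:
  - enrollment 1 (Leo): course_id=3 -> matches Calculus
  - enrollment 2 (Rosa): course_id=6 -> matches Physics
  - enrollment 3 (Helen): course_id=NULL, no match -> dropped
  - enrollment 4 (Iris): course_id=NULL, no match -> dropped
  - enrollment 5 (Pete): course_id=4 -> matches Programming
So 2 of 5 rows are dropped.

SQL:
SELECT a.student, b.title AS course
FROM enrollments a
INNER JOIN courses b ON a.course_id = b.id

Result:
student | course     
--------+------------
Leo     | Calculus   
Rosa    | Physics    
Pete    | Programming


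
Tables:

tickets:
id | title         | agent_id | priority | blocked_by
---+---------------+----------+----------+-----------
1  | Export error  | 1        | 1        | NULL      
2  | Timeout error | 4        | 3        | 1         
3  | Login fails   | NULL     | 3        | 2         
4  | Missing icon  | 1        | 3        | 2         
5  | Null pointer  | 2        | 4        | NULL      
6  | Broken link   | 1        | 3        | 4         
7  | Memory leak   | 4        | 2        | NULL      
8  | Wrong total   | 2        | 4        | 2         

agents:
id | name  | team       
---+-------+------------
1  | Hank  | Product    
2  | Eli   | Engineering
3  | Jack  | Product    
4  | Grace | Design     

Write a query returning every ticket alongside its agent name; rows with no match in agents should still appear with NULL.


LEFT JOIN keeps every row from tickets (the left table); where agent_id has no match in agents, the agent columns become NULL. Walk through each ticket:
  - ticket 1 (Export error): agent_id=1 -> matches Hank
  - ticket 2 (Timeout error): agent_id=4 -> matches Grace
  - ticket 3 (Login fails): agent_id=NULL, no match -> kept with NULL
  - ticket 4 (Missing icon): agent_id=1 -> matches Hank
  - ticket 5 (Null pointer): agent_id=2 -> matches Eli
  - ticket 6 (Broken link): agent_id=1 -> matches Hank
  - ticket 7 (Memory leak): agent_id=4 -> matches Grace
  - ticket 8 (Wrong total): agent_id=2 -> matches Eli
All 8 rows appear; 1 has NULL agent.

SQL:
SELECT a.title, b.name AS agent
FROM tickets a
LEFT JOIN agents b ON a.agent_id = b.id

Result:
title         | agent
--------------+------
Export error  | Hank 
Timeout error | Grace
Login fails   | NULL 
Missing icon  | Hank 
Null pointer  | Eli  
Broken link   | Hank 
Memory leak   | Grace
Wrong total   | Eli  


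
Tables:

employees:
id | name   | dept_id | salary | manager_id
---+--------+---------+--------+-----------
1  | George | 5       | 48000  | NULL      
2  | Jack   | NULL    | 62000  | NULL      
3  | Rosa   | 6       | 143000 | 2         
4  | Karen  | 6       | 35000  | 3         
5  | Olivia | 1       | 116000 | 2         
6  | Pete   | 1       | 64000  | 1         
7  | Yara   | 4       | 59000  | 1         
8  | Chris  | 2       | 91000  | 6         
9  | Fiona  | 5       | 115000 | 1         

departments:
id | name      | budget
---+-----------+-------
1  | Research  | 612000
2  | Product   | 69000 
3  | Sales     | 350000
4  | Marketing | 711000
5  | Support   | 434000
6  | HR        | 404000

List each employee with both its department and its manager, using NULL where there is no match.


Two LEFT JOINs from the same base table employees: one to departments via dept_id, one to employees itself via manager_id. Both are LEFT so every employee is preserved.
Match against departments:
  - employee 1 (George): dept_id=5 -> matches Support
  - employee 2 (Jack): dept_id=NULL, no match -> kept with NULL
  - employee 3 (Rosa): dept_id=6 -> matches HR
  - employee 4 (Karen): dept_id=6 -> matches HR
  - employee 5 (Olivia): dept_id=1 -> matches Research
  - employee 6 (Pete): dept_id=1 -> matches Research
  - employee 7 (Yara): dept_id=4 -> matches Marketing
  - employee 8 (Chris): dept_id=2 -> matches Product
  - employee 9 (Fiona): dept_id=5 -> matches Support
Match against employees (self):
  - employee 1 (George): manager_id=NULL -> NULL
  - employee 2 (Jack): manager_id=NULL -> NULL
  - employee 3 (Rosa): manager_id=2 -> Jack
  - employee 4 (Karen): manager_id=3 -> Rosa
  - employee 5 (Olivia): manager_id=2 -> Jack
  - employee 6 (Pete): manager_id=1 -> George
  - employee 7 (Yara): manager_id=1 -> George
  - employee 8 (Chris): manager_id=6 -> Pete
  - employee 9 (Fiona): manager_id=1 -> George

SQL:
SELECT a.name, b.name AS department, c.name AS manager
FROM employees a
LEFT JOIN departments b ON a.dept_id = b.id
LEFT JOIN employees c ON a.manager_id = c.id

Result:
name   | department | manager
-------+------------+--------
George | Support    | NULL   
Jack   | NULL       | NULL   
Rosa   | HR         | Jack   
Karen  | HR         | Rosa   
Olivia | Research   | Jack   
Pete   | Research   | George 
Yara   | Marketing  | George 
Chris  | Product    | Pete   
Fiona  | Support    | George 


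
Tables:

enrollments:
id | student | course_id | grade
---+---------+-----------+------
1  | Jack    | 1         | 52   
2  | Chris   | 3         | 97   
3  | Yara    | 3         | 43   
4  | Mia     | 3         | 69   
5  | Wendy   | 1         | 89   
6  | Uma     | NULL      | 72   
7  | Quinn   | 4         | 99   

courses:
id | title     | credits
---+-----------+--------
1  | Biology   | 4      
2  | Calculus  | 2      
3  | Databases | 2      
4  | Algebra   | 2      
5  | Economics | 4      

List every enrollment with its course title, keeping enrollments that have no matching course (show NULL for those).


LEFT JOIN keeps every row from enrollments (the left table); where course_id has no match in courses, the course columns become NULL. Walk through each enrollment:
  - enrollment 1 (Jack): course_id=1 -> matches Biology
  - enrollment 2 (Chris): course_id=3 -> matches Databases
  - enrollment 3 (Yara): course_id=3 -> matches Databases
  - enrollment 4 (Mia): course_id=3 -> matches Databases
  - enrollment 5 (Wendy): course_id=1 -> matches Biology
  - enrollment 6 (Uma): course_id=NULL, no match -> kept with NULL
  - enrollment 7 (Quinn): course_id=4 -> matches Algebra
All 7 rows appear; 1 has NULL course.

SQL:
SELECT a.student, b.title AS course
FROM enrollments a
LEFT JOIN courses b ON a.course_id = b.id

Result:
student | course   
--------+----------
Jack    | Biology  
Chris   | Databases
Yara    | Databases
Mia     | Databases
Wendy   | Biology  
Uma     | NULL     
Quinn   | Algebra  


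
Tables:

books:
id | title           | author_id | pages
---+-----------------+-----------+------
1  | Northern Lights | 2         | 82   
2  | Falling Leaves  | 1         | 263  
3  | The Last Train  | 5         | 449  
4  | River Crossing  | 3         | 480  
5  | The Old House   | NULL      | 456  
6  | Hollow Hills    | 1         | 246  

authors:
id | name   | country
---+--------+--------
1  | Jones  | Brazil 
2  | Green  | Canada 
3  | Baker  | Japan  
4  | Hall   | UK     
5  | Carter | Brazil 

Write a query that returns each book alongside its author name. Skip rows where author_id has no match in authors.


INNER JOIN keeps only books rows whose author_id matches an id in authors. Walk through each book:
  - book 1 (Northern Lights): author_id=2 -> matches Green
  - book 2 (Falling Leaves): author_id=1 -> matches Jones
  - book 3 (The Last Train): author_id=5 -> matches Carter
  - book 4 (River Crossing): author_id=3 -> matches Baker
  - book 5 (The Old House): author_id=NULL, no match -> dropped
  - book 6 (Hollow Hills): author_id=1 -> matches Jones
So 1 of 6 rows is dropped.

SQL:
SELECT a.title, b.name AS author
FROM books a
INNER JOIN authors b ON a.author_id = b.id

Result:
title           | author
----------------+-------
Northern Lights | Green 
Falling Leaves  | Jones 
The Last Train  | Carter
River Crossing  | Baker 
Hollow Hills    | Jones 


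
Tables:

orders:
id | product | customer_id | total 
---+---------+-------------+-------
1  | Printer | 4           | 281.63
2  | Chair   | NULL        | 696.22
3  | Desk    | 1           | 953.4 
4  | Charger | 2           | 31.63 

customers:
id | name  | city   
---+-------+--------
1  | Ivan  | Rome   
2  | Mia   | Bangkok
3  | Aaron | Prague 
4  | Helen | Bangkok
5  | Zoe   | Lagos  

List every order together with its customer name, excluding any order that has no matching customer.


INNER JOIN keeps only orders rows whose customer_id matches an id in customers. Walk through each order:
  - order 1 (Printer): customer_id=4 -> matches Helen
  - order 2 (Chair): customer_id=NULL, no match -> dropped
  - order 3 (Desk): customer_id=1 -> matches Ivan
  - order 4 (Charger): customer_id=2 -> matches Mia
So 1 of 4 rows is dropped.

SQL:
SELECT a.product, b.name AS customer
FROM orders a
INNER JOIN customers b ON a.customer_id = b.id

Result:
product | customer
--------+---------
Printer | Helen   
Desk    | Ivan    
Charger | Mia     


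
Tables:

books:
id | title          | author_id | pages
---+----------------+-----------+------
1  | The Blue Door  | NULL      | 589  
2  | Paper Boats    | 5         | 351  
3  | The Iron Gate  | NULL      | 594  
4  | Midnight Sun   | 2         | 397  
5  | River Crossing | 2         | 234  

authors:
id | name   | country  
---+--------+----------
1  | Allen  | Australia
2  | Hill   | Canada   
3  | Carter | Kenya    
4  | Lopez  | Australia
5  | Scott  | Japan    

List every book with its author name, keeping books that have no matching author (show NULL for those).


LEFT JOIN keeps every row from books (the left table); where author_id has no match in authors, the author columns become NULL. Walk through each book:
  - book 1 (The Blue Door): author_id=NULL, no match -> kept with NULL
  - book 2 (Paper Boats): author_id=5 -> matches Scott
  - book 3 (The Iron Gate): author_id=NULL, no match -> kept with NULL
  - book 4 (Midnight Sun): author_id=2 -> matches Hill
  - book 5 (River Crossing): author_id=2 -> matches Hill
All 5 rows appear; 2 have NULL author.

SQL:
SELECT a.title, b.name AS author
FROM books a
LEFT JOIN authors b ON a.author_id = b.id

Result:
title          | author
---------------+-------
The Blue Door  | NULL  
Paper Boats    | Scott 
The Iron Gate  | NULL  
Midnight Sun   | Hill  
River Crossing | Hill  


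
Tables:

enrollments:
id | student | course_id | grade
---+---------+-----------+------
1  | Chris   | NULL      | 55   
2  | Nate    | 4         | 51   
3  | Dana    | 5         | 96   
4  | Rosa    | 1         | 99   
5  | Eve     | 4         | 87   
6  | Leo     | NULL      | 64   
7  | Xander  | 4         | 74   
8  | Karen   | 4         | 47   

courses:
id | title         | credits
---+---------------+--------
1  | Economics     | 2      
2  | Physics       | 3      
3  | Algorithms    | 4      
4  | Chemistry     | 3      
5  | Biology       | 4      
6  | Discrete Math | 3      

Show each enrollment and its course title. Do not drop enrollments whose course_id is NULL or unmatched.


LEFT JOIN keeps every row from enrollments (the left table); where course_id has no match in courses, the course columns become NULL. Walk through each enrollment:
  - enrollment 1 (Chris): course_id=NULL, no match -> kept with NULL
  - enrollment 2 (Nate): course_id=4 -> matches Chemistry
  - enrollment 3 (Dana): course_id=5 -> matches Biology
  - enrollment 4 (Rosa): course_id=1 -> matches Economics
  - enrollment 5 (Eve): course_id=4 -> matches Chemistry
  - enrollment 6 (Leo): course_id=NULL, no match -> kept with NULL
  - enrollment 7 (Xander): course_id=4 -> matches Chemistry
  - enrollment 8 (Karen): course_id=4 -> matches Chemistry
All 8 rows appear; 2 have NULL course.

SQL:
SELECT a.student, b.title AS course
FROM enrollments a
LEFT JOIN courses b ON a.course_id = b.id

Result:
student | course   
--------+----------
Chris   | NULL     
Nate    | Chemistry
Dana    | Biology  
Rosa    | Economics
Eve     | Chemistry
Leo     | NULL     
Xander  | Chemistry
Karen   | Chemistry


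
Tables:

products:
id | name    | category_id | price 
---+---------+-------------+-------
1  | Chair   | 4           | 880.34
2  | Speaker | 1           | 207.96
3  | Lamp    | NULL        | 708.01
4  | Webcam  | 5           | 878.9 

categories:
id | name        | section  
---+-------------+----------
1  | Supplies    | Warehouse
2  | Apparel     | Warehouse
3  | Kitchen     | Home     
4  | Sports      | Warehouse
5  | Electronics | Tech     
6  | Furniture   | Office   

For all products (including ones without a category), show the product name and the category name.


LEFT JOIN keeps every row from products (the left table); where category_id has no match in categories, the category columns become NULL. Walk through each product:
  - product 1 (Chair): category_id=4 -> matches Sports
  - product 2 (Speaker): category_id=1 -> matches Supplies
  - product 3 (Lamp): category_id=NULL, no match -> kept with NULL
  - product 4 (Webcam): category_id=5 -> matches Electronics
All 4 rows appear; 1 has NULL category.

SQL:
SELECT a.name, b.name AS category
FROM products a
LEFT JOIN categories b ON a.category_id = b.id

Result:
name    | category   
--------+------------
Chair   | Sports     
Speaker | Supplies   
Lamp    | NULL       
Webcam  | Electronics


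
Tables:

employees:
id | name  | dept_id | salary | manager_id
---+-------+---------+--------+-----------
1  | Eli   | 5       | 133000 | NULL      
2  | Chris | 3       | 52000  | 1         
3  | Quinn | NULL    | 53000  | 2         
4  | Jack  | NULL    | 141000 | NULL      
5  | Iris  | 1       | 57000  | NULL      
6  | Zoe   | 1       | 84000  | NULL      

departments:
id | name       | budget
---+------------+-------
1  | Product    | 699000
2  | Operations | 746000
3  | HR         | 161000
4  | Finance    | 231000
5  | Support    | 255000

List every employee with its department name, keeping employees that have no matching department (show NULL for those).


LEFT JOIN keeps every row from employees (the left table); where dept_id has no match in departments, the department columns become NULL. Walk through each employee:
  - employee 1 (Eli): dept_id=5 -> matches Support
  - employee 2 (Chris): dept_id=3 -> matches HR
  - employee 3 (Quinn): dept_id=NULL, no match -> kept with NULL
  - employee 4 (Jack): dept_id=NULL, no match -> kept with NULL
  - employee 5 (Iris): dept_id=1 -> matches Product
  - employee 6 (Zoe): dept_id=1 -> matches Product
All 6 rows appear; 2 have NULL department.

SQL:
SELECT a.name, b.name AS department
FROM employees a
LEFT JOIN departments b ON a.dept_id = b.id

Result:
name  | department
------+-----------
Eli   | Support   
Chris | HR        
Quinn | NULL      
Jack  | NULL      
Iris  | Product   
Zoe   | Product   


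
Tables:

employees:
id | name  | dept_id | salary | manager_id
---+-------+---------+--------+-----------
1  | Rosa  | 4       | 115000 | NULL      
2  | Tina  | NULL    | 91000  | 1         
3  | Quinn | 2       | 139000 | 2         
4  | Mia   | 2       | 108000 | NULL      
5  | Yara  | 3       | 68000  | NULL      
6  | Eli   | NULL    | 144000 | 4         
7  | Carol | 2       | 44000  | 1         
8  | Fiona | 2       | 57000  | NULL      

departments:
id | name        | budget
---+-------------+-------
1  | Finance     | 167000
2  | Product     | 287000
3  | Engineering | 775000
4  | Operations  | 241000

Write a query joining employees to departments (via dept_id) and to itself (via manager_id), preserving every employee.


Two LEFT JOINs from the same base table employees: one to departments via dept_id, one to employees itself via manager_id. Both are LEFT so every employee is preserved.
Match against departments:
  - employee 1 (Rosa): dept_id=4 -> matches Operations
  - employee 2 (Tina): dept_id=NULL, no match -> kept with NULL
  - employee 3 (Quinn): dept_id=2 -> matches Product
  - employee 4 (Mia): dept_id=2 -> matches Product
  - employee 5 (Yara): dept_id=3 -> matches Engineering
  - employee 6 (Eli): dept_id=NULL, no match -> kept with NULL
  - employee 7 (Carol): dept_id=2 -> matches Product
  - employee 8 (Fiona): dept_id=2 -> matches Product
Match against employees (self):
  - employee 1 (Rosa): manager_id=NULL -> NULL
  - employee 2 (Tina): manager_id=1 -> Rosa
  - employee 3 (Quinn): manager_id=2 -> Tina
  - employee 4 (Mia): manager_id=NULL -> NULL
  - employee 5 (Yara): manager_id=NULL -> NULL
  - employee 6 (Eli): manager_id=4 -> Mia
  - employee 7 (Carol): manager_id=1 -> Rosa
  - employee 8 (Fiona): manager_id=NULL -> NULL

SQL:
SELECT a.name, b.name AS department, c.name AS manager
FROM employees a
LEFT JOIN departments b ON a.dept_id = b.id
LEFT JOIN employees c ON a.manager_id = c.id

Result:
name  | department  | manager
------+-------------+--------
Rosa  | Operations  | NULL   
Tina  | NULL        | Rosa   
Quinn | Product     | Tina   
Mia   | Product     | NULL   
Yara  | Engineering | NULL   
Eli   | NULL        | Mia    
Carol | Product     | Rosa   
Fiona | Product     | NULL   


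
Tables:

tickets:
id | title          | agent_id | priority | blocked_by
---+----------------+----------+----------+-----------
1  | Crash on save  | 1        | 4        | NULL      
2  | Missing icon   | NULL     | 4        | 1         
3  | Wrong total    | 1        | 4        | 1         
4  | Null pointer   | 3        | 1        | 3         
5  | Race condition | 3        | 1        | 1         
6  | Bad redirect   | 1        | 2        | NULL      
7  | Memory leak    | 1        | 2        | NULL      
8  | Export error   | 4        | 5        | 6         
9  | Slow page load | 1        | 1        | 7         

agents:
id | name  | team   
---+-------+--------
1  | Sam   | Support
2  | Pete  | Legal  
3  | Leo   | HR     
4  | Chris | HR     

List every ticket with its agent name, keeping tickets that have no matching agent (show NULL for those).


LEFT JOIN keeps every row from tickets (the left table); where agent_id has no match in agents, the agent columns become NULL. Walk through each ticket:
  - ticket 1 (Crash on save): agent_id=1 -> matches Sam
  - ticket 2 (Missing icon): agent_id=NULL, no match -> kept with NULL
  - ticket 3 (Wrong total): agent_id=1 -> matches Sam
  - ticket 4 (Null pointer): agent_id=3 -> matches Leo
  - ticket 5 (Race condition): agent_id=3 -> matches Leo
  - ticket 6 (Bad redirect): agent_id=1 -> matches Sam
  - ticket 7 (Memory leak): agent_id=1 -> matches Sam
  - ticket 8 (Export error): agent_id=4 -> matches Chris
  - ticket 9 (Slow page load): agent_id=1 -> matches Sam
All 9 rows appear; 1 has NULL agent.

SQL:
SELECT a.title, b.name AS agent
FROM tickets a
LEFT JOIN agents b ON a.agent_id = b.id

Result:
title          | agent
---------------+------
Crash on save  | Sam  
Missing icon   | NULL 
Wrong total    | Sam  
Null pointer   | Leo  
Race condition | Leo  
Bad redirect   | Sam  
Memory leak    | Sam  
Export error   | Chris
Slow page load | Sam  


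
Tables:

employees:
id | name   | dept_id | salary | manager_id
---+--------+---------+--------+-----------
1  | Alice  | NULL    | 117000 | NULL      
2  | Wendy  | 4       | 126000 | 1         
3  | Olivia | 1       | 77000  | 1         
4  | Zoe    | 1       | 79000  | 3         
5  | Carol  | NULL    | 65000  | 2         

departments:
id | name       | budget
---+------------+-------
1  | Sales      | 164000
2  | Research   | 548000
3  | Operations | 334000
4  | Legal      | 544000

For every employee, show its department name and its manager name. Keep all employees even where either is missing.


Two LEFT JOINs from the same base table employees: one to departments via dept_id, one to employees itself via manager_id. Both are LEFT so every employee is preserved.
Match against departments:
  - employee 1 (Alice): dept_id=NULL, no match -> kept with NULL
  - employee 2 (Wendy): dept_id=4 -> matches Legal
  - employee 3 (Olivia): dept_id=1 -> matches Sales
  - employee 4 (Zoe): dept_id=1 -> matches Sales
  - employee 5 (Carol): dept_id=NULL, no match -> kept with NULL
Match against employees (self):
  - employee 1 (Alice): manager_id=NULL -> NULL
  - employee 2 (Wendy): manager_id=1 -> Alice
  - employee 3 (Olivia): manager_id=1 -> Alice
  - employee 4 (Zoe): manager_id=3 -> Olivia
  - employee 5 (Carol): manager_id=2 -> Wendy

SQL:
SELECT a.name, b.name AS department, c.name AS manager
FROM employees a
LEFT JOIN departments b ON a.dept_id = b.id
LEFT JOIN employees c ON a.manager_id = c.id

Result:
name   | department | manager
-------+------------+--------
Alice  | NULL       | NULL   
Wendy  | Legal      | Alice  
Olivia | Sales      | Alice  
Zoe    | Sales      | Olivia 
Carol  | NULL       | Wendy  


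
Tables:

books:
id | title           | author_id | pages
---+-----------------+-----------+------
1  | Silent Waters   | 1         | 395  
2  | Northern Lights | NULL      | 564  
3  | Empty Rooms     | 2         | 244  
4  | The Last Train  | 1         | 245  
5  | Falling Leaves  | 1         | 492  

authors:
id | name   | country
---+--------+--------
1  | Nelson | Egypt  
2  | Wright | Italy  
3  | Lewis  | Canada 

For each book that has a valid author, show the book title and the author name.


INNER JOIN keeps only books rows whose author_id matches an id in authors. Walk through each book:
  - book 1 (Silent Waters): author_id=1 -> matches Nelson
  - book 2 (Northern Lights): author_id=NULL, no match -> dropped
  - book 3 (Empty Rooms): author_id=2 -> matches Wright
  - book 4 (The Last Train): author_id=1 -> matches Nelson
  - book 5 (Falling Leaves): author_id=1 -> matches Nelson
So 1 of 5 rows is dropped.

SQL:
SELECT a.title, b.name AS author
FROM books a
INNER JOIN authors b ON a.author_id = b.id

Result:
title          | author
---------------+-------
Silent Waters  | Nelson
Empty Rooms    | Wright
The Last Train | Nelson
Falling Leaves | Nelson


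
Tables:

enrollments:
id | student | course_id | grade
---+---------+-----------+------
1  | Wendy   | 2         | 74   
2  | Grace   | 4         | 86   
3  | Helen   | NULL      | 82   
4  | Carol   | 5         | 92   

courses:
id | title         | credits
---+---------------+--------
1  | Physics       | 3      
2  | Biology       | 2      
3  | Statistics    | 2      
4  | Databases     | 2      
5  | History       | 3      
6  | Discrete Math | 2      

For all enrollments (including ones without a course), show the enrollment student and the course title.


LEFT JOIN keeps every row from enrollments (the left table); where course_id has no match in courses, the course columns become NULL. Walk through each enrollment:
  - enrollment 1 (Wendy): course_id=2 -> matches Biology
  - enrollment 2 (Grace): course_id=4 -> matches Databases
  - enrollment 3 (Helen): course_id=NULL, no match -> kept with NULL
  - enrollment 4 (Carol): course_id=5 -> matches History
All 4 rows appear; 1 has NULL course.

SQL:
SELECT a.student, b.title AS course
FROM enrollments a
LEFT JOIN courses b ON a.course_id = b.id

Result:
student | course   
--------+----------
Wendy   | Biology  
Grace   | Databases
Helen   | NULL     
Carol   | History  


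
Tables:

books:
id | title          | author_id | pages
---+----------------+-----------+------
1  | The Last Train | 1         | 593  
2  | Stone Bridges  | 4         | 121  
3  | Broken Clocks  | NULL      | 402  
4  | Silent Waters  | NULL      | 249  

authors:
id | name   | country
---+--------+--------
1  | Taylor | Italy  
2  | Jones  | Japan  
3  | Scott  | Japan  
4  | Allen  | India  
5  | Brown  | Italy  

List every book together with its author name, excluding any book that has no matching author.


INNER JOIN keeps only books rows whose author_id matches an id in authors. Walk through each book:
  - book 1 (The Last Train): author_id=1 -> matches Taylor
  - book 2 (Stone Bridges): author_id=4 -> matches Allen
  - book 3 (Broken Clocks): author_id=NULL, no match -> dropped
  - book 4 (Silent Waters): author_id=NULL, no match -> dropped
So 2 of 4 rows are dropped.

SQL:
SELECT a.title, b.name AS author
FROM books a
INNER JOIN authors b ON a.author_id = b.id

Result:
title          | author
---------------+-------
The Last Train | Taylor
Stone Bridges  | Allen 


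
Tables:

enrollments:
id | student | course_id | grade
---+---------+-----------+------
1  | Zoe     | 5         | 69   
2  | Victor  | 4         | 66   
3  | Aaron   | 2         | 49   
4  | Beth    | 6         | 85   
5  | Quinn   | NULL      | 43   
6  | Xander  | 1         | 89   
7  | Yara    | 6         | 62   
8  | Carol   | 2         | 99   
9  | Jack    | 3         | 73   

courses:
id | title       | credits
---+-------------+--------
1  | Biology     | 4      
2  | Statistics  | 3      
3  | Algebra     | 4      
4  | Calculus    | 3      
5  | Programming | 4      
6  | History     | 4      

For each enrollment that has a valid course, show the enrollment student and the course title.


INNER JOIN keeps only enrollments rows whose course_id matches an id in courses. Walk through each enrollment:
  - enrollment 1 (Zoe): course_id=5 -> matches Programming
  - enrollment 2 (Victor): course_id=4 -> matches Calculus
  - enrollment 3 (Aaron): course_id=2 -> matches Statistics
  - enrollment 4 (Beth): course_id=6 -> matches History
  - enrollment 5 (Quinn): course_id=NULL, no match -> dropped
  - enrollment 6 (Xander): course_id=1 -> matches Biology
  - enrollment 7 (Yara): course_id=6 -> matches History
  - enrollment 8 (Carol): course_id=2 -> matches Statistics
  - enrollment 9 (Jack): course_id=3 -> matches Algebra
So 1 of 9 rows is dropped.

SQL:
SELECT a.student, b.title AS course
FROM enrollments a
INNER JOIN courses b ON a.course_id = b.id

Result:
student | course     
--------+------------
Zoe     | Programming
Victor  | Calculus   
Aaron   | Statistics 
Beth    | History    
Xander  | Biology    
Yara    | History    
Carol   | Statistics 
Jack    | Algebra    


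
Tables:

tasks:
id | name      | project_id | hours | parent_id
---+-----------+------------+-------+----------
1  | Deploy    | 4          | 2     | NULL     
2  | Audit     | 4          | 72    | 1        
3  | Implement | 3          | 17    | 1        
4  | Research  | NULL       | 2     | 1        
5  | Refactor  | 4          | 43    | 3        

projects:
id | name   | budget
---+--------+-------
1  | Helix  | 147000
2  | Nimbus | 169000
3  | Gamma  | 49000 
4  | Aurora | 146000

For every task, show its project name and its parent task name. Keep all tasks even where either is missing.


Two LEFT JOINs from the same base table tasks: one to projects via project_id, one to tasks itself via parent_id. Both are LEFT so every task is preserved.
Match against projects:
  - task 1 (Deploy): project_id=4 -> matches Aurora
  - task 2 (Audit): project_id=4 -> matches Aurora
  - task 3 (Implement): project_id=3 -> matches Gamma
  - task 4 (Research): project_id=NULL, no match -> kept with NULL
  - task 5 (Refactor): project_id=4 -> matches Aurora
Match against tasks (self):
  - task 1 (Deploy): parent_id=NULL -> NULL
  - task 2 (Audit): parent_id=1 -> Deploy
  - task 3 (Implement): parent_id=1 -> Deploy
  - task 4 (Research): parent_id=1 -> Deploy
  - task 5 (Refactor): parent_id=3 -> Implement

SQL:
SELECT a.name, b.name AS project, c.name AS parent
FROM tasks a
LEFT JOIN projects b ON a.project_id = b.id
LEFT JOIN tasks c ON a.parent_id = c.id

Result:
name      | project | parent   
----------+---------+----------
Deploy    | Aurora  | NULL     
Audit     | Aurora  | Deploy   
Implement | Gamma   | Deploy   
Research  | NULL    | Deploy   
Refactor  | Aurora  | Implement


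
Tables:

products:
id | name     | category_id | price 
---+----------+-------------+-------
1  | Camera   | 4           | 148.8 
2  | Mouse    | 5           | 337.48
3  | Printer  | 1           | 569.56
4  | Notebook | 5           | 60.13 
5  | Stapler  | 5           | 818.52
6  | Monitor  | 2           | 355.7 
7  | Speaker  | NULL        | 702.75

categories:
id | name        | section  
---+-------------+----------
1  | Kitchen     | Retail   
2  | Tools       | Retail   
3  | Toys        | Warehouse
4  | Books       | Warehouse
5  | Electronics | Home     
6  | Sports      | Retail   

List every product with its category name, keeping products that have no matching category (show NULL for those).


LEFT JOIN keeps every row from products (the left table); where category_id has no match in categories, the category columns become NULL. Walk through each product:
  - product 1 (Camera): category_id=4 -> matches Books
  - product 2 (Mouse): category_id=5 -> matches Electronics
  - product 3 (Printer): category_id=1 -> matches Kitchen
  - product 4 (Notebook): category_id=5 -> matches Electronics
  - product 5 (Stapler): category_id=5 -> matches Electronics
  - product 6 (Monitor): category_id=2 -> matches Tools
  - product 7 (Speaker): category_id=NULL, no match -> kept with NULL
All 7 rows appear; 1 has NULL category.

SQL:
SELECT a.name, b.name AS category
FROM products a
LEFT JOIN categories b ON a.category_id = b.id

Result:
name     | category   
---------+------------
Camera   | Books      
Mouse    | Electronics
Printer  | Kitchen    
Notebook | Electronics
Stapler  | Electronics
Monitor  | Tools      
Speaker  | NULL       


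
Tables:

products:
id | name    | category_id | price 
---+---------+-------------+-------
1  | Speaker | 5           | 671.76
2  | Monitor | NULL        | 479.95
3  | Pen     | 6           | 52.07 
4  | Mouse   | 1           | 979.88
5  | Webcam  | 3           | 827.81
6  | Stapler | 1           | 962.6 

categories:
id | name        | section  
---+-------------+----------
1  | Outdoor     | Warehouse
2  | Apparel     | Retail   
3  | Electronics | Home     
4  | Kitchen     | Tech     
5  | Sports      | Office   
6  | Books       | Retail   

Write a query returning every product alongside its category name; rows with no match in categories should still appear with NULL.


LEFT JOIN keeps every row from products (the left table); where category_id has no match in categories, the category columns become NULL. Walk through each product:
  - product 1 (Speaker): category_id=5 -> matches Sports
  - product 2 (Monitor): category_id=NULL, no match -> kept with NULL
  - product 3 (Pen): category_id=6 -> matches Books
  - product 4 (Mouse): category_id=1 -> matches Outdoor
  - product 5 (Webcam): category_id=3 -> matches Electronics
  - product 6 (Stapler): category_id=1 -> matches Outdoor
All 6 rows appear; 1 has NULL category.

SQL:
SELECT a.name, b.name AS category
FROM products a
LEFT JOIN categories b ON a.category_id = b.id

Result:
name    | category   
--------+------------
Speaker | Sports     
Monitor | NULL       
Pen     | Books      
Mouse   | Outdoor    
Webcam  | Electronics
Stapler | Outdoor    
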